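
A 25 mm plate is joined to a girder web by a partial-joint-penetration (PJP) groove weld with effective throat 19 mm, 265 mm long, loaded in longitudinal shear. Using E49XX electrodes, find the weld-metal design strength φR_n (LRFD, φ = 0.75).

E49XX → F_EXX = 490 MPa.
Effective throat (given) t_e = 19 mm.
A_we = 19 × 265 = 5035 mm².
F_nw = 0.6 F_EXX = 294 MPa.
φR_n = 0.75 × 294 × 5035 × 10⁻³ = 1110 kN.

φR_n ≈ 1110 kN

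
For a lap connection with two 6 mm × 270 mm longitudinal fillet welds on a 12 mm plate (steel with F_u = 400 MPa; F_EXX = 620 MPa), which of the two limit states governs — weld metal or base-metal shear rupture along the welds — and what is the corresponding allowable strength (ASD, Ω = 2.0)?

R_n/Ω ≈ 426 kN (weld metal governs)

t_e = 0.707 × 6 = 4.242 mm; L = 540 mm.
Weld metal: R_n/Ω = (1/2.0) × 0.6 × 620 × 4.242 × 540 × 10⁻³ = 426.1 kN.
Base metal (shear rupture): R_n/Ω = (1/2.0) × 0.6 × 400 × 12 × 540 × 10⁻³ = 777.6 kN.
Governing: weld metal.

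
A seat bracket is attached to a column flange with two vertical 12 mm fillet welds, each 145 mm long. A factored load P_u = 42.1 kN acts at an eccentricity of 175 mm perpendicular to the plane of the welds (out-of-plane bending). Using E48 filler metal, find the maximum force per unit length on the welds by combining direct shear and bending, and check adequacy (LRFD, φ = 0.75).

f_max ≈ 1060 N/mm; adequate

E48XX → F_EXX = 480 MPa.
L_w = 2 × 145 = 290 mm; section modulus (unit throat) S = 2 × L²/6 = 7008 mm².
Direct shear f_v = P/L_w = 42.1×10³/290 = 145.2 N/mm.
Moment M = P × e = 42.1×10³ × 175 = 7367500 N·mm; bending f_b = M/S = 1051 N/mm.
f_max = √(f_v² + f_b²) = √(145.2² + 1051²) = 1061 N/mm.
φr_n = 0.75 × 0.6 × 480 × (0.707 × 12) = 1833 N/mm → adequate.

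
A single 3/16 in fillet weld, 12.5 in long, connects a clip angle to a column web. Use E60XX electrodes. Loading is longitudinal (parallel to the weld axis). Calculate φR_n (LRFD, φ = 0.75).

φR_n ≈ 44.7 kip

E60XX → F_EXX = 60 ksi.
Effective throat t_e = 0.707 × 0.1875 = 0.1326 in.
Total length L = 12.5 in; A_we = 0.1326 × 12.5 = 1.657 in².
F_nw = 0.6 F_EXX = 0.6 × 60 = 36 ksi.
φR_n = 0.75 × 36 × 1.657 = 44.74 kip.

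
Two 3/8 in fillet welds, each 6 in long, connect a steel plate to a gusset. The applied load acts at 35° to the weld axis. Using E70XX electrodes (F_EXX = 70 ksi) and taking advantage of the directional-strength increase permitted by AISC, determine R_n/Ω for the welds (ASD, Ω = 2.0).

t_e = 0.707 × 0.375 = 0.2651 in; A_we = 0.2651 × 12 = 3.181 in².
Directional factor: 1.0 + 0.5 sin^1.5(35°) = 1.217.
F_nw = 0.6 × 70 × 1.217 = 51.12 ksi.
R_n/Ω = (51.12 × 3.181) / 2.0 = 81.32 kip.

R_n/Ω ≈ 81.3 kip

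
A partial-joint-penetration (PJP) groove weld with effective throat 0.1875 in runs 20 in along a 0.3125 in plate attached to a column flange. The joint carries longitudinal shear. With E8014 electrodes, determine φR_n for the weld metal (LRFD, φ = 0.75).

φR_n ≈ 135 kip

E80XX → F_EXX = 80 ksi.
Effective throat (given) t_e = 0.1875 in.
A_we = 0.1875 × 20 = 3.75 in².
F_nw = 0.6 F_EXX = 48 ksi.
φR_n = 0.75 × 48 × 3.75 = 135 kip.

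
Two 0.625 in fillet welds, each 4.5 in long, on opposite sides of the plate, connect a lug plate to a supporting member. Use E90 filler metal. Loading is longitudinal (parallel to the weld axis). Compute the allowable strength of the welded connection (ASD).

E90XX → F_EXX = 90 ksi.
Effective throat t_e = 0.707 × 0.625 = 0.4419 in.
Total length L = 9 in; A_we = 0.4419 × 9 = 3.977 in².
F_nw = 0.6 F_EXX = 0.6 × 90 = 54 ksi.
R_n = 54 × 3.977 = 214.8 kip; R_n/Ω = 214.8/2.0 = 107.4 kip.

R_n/Ω ≈ 107 kip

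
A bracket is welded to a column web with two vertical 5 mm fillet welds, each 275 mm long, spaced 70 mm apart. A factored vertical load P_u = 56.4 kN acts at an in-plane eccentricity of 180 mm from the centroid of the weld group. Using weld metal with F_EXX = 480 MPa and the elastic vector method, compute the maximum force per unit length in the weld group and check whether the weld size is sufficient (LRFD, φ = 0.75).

Total weld length L_w = 550 mm. Treat welds as unit-width lines.
Polar moment about centroid: J = 2[d³/12 + d(b/2)²] = 2[275³/12 + 275×35²] = 4140000 mm³.
Direct shear f_v = P/L_w = 56.4×10³ / 550 = 102.5 N/mm (vertical).
Torsion M = P·e = 56.4×10³ × 180 = 10152000 N·mm.
Critical point at (x, y) = (35, 137.5) from centroid. f_tx = M·y/J = 337.2 N/mm; f_ty = M·x/J = 85.83 N/mm.
Resultant f_max = √[f_tx² + (f_v + f_ty)²] = √[337.2² + (102.5 + 85.83)²] = 386.2 N/mm.
Capacity per unit length: φr_n = 0.75 × 0.6 × 480 × (0.707 × 5) = 763.6 N/mm.
386.2 ≤ 763.6 → adequate.

f_max ≈ 386 N/mm; adequate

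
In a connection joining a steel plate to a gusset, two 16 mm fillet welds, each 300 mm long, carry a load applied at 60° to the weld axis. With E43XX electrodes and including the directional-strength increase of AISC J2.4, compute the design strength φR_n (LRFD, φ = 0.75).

E43XX → F_EXX = 430 MPa.
t_e = 0.707 × 16 = 11.31 mm; A_we = 11.31 × 600 = 6787 mm².
Directional factor: 1.0 + 0.5 sin^1.5(60°) = 1.403.
F_nw = 0.6 × 430 × 1.403 = 362 MPa.
φR_n = 0.75 × 362 × 6787 × 10⁻³ = 1843 kN.

φR_n ≈ 1840 kN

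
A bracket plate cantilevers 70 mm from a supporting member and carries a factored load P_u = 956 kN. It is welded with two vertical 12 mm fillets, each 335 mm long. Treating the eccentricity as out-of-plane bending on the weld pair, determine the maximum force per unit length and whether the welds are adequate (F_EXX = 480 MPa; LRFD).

f_max ≈ 2290 N/mm; NOT adequate

L_w = 2 × 335 = 670 mm; section modulus (unit throat) S = 2 × L²/6 = 37410 mm².
Direct shear f_v = P/L_w = 956×10³/670 = 1427 N/mm.
Moment M = P × e = 956×10³ × 70 = 66920000 N·mm; bending f_b = M/S = 1789 N/mm.
f_max = √(f_v² + f_b²) = √(1427² + 1789²) = 2288 N/mm.
φr_n = 0.75 × 0.6 × 480 × (0.707 × 12) = 1833 N/mm → NOT adequate.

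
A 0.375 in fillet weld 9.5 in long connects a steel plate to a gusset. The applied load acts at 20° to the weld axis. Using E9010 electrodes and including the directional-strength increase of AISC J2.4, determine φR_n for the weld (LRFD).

φR_n ≈ 112 kip

E90XX → F_EXX = 90 ksi.
t_e = 0.707 × 0.375 = 0.2651 in; A_we = 0.2651 × 9.5 = 2.519 in².
Directional factor: 1.0 + 0.5 sin^1.5(20°) = 1.1.
F_nw = 0.6 × 90 × 1.1 = 59.4 ksi.
φR_n = 0.75 × 59.4 × 2.519 = 112.2 kip.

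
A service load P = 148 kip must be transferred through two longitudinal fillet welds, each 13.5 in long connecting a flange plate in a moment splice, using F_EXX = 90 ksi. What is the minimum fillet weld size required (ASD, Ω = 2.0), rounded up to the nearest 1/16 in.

w = 5/16 in

Total weld length L = 27 in.
Required throat t_e = P × Ω / (0.6 F_EXX × L) = 148 × 2.0 / (0.6 × 90 × 27) = 0.203 in.
Required leg w = t_e / 0.707 = 0.2872 in → use 5/16 in.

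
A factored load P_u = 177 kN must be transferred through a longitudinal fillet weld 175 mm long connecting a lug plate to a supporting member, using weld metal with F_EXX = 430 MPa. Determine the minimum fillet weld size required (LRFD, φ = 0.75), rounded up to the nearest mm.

w = 8 mm

Total weld length L = 175 mm.
Required throat t_e = P_u / (φ × 0.6 F_EXX × L) = 177 / (0.75 × 0.6 × 430 × 175 × 10⁻³) = 5.227 mm.
Required leg w = t_e / 0.707 = 7.393 mm → use 8 mm.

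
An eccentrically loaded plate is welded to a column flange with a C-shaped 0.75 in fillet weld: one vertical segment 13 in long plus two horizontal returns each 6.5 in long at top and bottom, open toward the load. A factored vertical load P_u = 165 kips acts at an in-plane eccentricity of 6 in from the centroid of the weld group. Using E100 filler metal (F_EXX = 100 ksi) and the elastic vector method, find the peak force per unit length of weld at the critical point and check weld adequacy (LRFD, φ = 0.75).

Total weld length L_w = 26 in. Treat welds as unit-width lines.
Centroid: x̄ = 2×6.5×3.25 / 26 = 1.625 in from the vertical weld.
Polar moment about centroid: J = I_x + I_y = [13³/12 + 2×6.5×6.5²] + [13×1.625² + 2(6.5³/12 + 6.5×1.625²)] = 846.8 in³.
Direct shear f_v = P/L_w = 165 / 26 = 6.346 kip/in (vertical).
Torsion M = P·e = 165 × 6 = 990 kip·in.
Critical point at (x, y) = (4.875, 6.5) from centroid. f_tx = M·y/J = 7.6 kip/in; f_ty = M·x/J = 5.7 kip/in.
Resultant f_max = √[f_tx² + (f_v + f_ty)²] = √[7.6² + (6.346 + 5.7)²] = 14.24 kip/in.
Capacity per unit length: φr_n = 0.75 × 0.6 × 100 × (0.707 × 0.75) = 23.86 kip/in.
14.24 ≤ 23.86 → adequate.

f_max ≈ 14.2 kip/in; adequate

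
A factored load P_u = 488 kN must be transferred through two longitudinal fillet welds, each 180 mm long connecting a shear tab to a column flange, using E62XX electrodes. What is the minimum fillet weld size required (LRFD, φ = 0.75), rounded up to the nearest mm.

E62XX → F_EXX = 620 MPa.
Total weld length L = 360 mm.
Required throat t_e = P_u / (φ × 0.6 F_EXX × L) = 488 / (0.75 × 0.6 × 620 × 360 × 10⁻³) = 4.859 mm.
Required leg w = t_e / 0.707 = 6.872 mm → use 7 mm.

w = 7 mm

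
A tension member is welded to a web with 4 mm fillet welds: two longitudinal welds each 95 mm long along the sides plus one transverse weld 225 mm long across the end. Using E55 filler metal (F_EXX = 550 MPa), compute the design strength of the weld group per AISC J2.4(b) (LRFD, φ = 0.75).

φR_n ≈ 349 kN

t_e = 0.707 × 4 = 2.828 mm.
R_nwl = 0.6 × 550 × 2.828 × 190 × 10⁻³ = 177.3 kN (longitudinal, 2 welds).
R_nwt = 0.6 × 550 × 2.828 × 225 × 10⁻³ = 210 kN (transverse, base value).
(i) R_nwl + R_nwt = 387.3 kN; (ii) 0.85 R_nwl + 1.5 R_nwt = 465.7 kN.
R_n = max = 465.7 kN [governs: (ii)]; φR_n = 349.3 kN.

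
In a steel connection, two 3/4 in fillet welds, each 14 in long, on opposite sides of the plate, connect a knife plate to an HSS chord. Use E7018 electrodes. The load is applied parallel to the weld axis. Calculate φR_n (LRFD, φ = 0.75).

φR_n ≈ 468 kips

E70XX → F_EXX = 70 ksi.
Effective throat t_e = 0.707 × 0.75 = 0.5302 in.
Total length L = 28 in; A_we = 0.5302 × 28 = 14.85 in².
F_nw = 0.6 F_EXX = 0.6 × 70 = 42 ksi.
φR_n = 0.75 × 42 × 14.85 = 467.7 kips.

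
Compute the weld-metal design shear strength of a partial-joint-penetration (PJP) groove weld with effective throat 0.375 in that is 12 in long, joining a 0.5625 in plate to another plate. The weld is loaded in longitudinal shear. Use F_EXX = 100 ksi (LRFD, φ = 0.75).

Effective throat (given) t_e = 0.375 in.
A_we = 0.375 × 12 = 4.5 in².
F_nw = 0.6 F_EXX = 60 ksi.
φR_n = 0.75 × 60 × 4.5 = 202.5 kip.

φR_n ≈ 202 kip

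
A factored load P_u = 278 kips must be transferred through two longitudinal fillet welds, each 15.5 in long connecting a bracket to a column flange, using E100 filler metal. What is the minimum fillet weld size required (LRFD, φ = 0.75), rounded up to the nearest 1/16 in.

w = 5/16 in

E100XX → F_EXX = 100 ksi.
Total weld length L = 31 in.
Required throat t_e = P_u / (φ × 0.6 F_EXX × L) = 278 / (0.75 × 0.6 × 100 × 31) = 0.1993 in.
Required leg w = t_e / 0.707 = 0.2819 in → use 5/16 in.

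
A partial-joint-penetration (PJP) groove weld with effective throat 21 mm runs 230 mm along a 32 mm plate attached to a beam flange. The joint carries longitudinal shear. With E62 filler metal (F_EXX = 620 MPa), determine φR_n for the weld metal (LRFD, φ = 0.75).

φR_n ≈ 1350 kN

Effective throat (given) t_e = 21 mm.
A_we = 21 × 230 = 4830 mm².
F_nw = 0.6 F_EXX = 372 MPa.
φR_n = 0.75 × 372 × 4830 × 10⁻³ = 1348 kN.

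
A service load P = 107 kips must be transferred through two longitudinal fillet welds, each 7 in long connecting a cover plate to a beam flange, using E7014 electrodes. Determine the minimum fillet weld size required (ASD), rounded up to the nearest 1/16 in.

w = 9/16 in

E70XX → F_EXX = 70 ksi.
Total weld length L = 14 in.
Required throat t_e = P × Ω / (0.6 F_EXX × L) = 107 × 2.0 / (0.6 × 70 × 14) = 0.3639 in.
Required leg w = t_e / 0.707 = 0.5148 in → use 9/16 in.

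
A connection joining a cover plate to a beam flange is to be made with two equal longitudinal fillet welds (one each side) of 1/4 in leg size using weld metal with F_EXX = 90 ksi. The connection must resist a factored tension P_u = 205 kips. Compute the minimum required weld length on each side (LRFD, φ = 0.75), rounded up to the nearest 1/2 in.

Throat t_e = 0.707 × 0.25 = 0.1767 in.
φr_n = 0.75 × 0.6 × 90 × 0.1767 = 7.158 kips/in.
L_req = P_u / φr_n = 205 / 7.158 = 28.64 in total.
Per side: 28.64 / 2 = 14.32 in.
Round up → use L = 14.5 in on each side.

L = 14.5 in on each side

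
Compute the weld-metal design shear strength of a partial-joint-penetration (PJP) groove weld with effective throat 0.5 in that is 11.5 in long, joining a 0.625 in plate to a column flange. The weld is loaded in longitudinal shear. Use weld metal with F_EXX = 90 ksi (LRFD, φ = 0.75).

Effective throat (given) t_e = 0.5 in.
A_we = 0.5 × 11.5 = 5.75 in².
F_nw = 0.6 F_EXX = 54 ksi.
φR_n = 0.75 × 54 × 5.75 = 232.9 kips.

φR_n ≈ 233 kips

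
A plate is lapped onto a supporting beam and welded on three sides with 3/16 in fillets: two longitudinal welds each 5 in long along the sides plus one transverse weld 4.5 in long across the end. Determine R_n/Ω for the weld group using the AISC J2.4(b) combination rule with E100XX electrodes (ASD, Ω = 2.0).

E100XX → F_EXX = 100 ksi.
t_e = 0.707 × 0.1875 = 0.1326 in.
R_nwl = 0.6 × 100 × 0.1326 × 10 = 79.54 kip (longitudinal, 2 welds).
R_nwt = 0.6 × 100 × 0.1326 × 4.5 = 35.79 kip (transverse, base value).
(i) R_nwl + R_nwt = 115.3 kip; (ii) 0.85 R_nwl + 1.5 R_nwt = 121.3 kip.
R_n = max = 121.3 kip [governs: (ii)]; R_n/Ω = 60.65 kip.

R_n/Ω ≈ 60.6 kip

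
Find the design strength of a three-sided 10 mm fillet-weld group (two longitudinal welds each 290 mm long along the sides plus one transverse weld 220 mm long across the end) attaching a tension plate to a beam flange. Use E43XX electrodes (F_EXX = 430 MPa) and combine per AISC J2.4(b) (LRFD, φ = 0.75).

t_e = 0.707 × 10 = 7.07 mm.
R_nwl = 0.6 × 430 × 7.07 × 580 × 10⁻³ = 1058 kN (longitudinal, 2 welds).
R_nwt = 0.6 × 430 × 7.07 × 220 × 10⁻³ = 401.3 kN (transverse, base value).
(i) R_nwl + R_nwt = 1459 kN; (ii) 0.85 R_nwl + 1.5 R_nwt = 1501 kN.
R_n = max = 1501 kN [governs: (ii)]; φR_n = 1126 kN.

φR_n ≈ 1130 kN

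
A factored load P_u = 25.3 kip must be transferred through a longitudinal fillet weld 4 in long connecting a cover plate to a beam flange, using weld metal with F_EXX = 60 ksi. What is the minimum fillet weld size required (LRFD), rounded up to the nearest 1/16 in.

Total weld length L = 4 in.
Required throat t_e = P_u / (φ × 0.6 F_EXX × L) = 25.3 / (0.75 × 0.6 × 60 × 4) = 0.2343 in.
Required leg w = t_e / 0.707 = 0.3313 in → use 3/8 in.

w = 3/8 in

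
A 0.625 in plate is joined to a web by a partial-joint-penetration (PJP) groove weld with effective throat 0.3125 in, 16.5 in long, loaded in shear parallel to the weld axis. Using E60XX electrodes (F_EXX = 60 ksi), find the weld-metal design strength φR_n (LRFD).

φR_n ≈ 139 kip

Effective throat (given) t_e = 0.3125 in.
A_we = 0.3125 × 16.5 = 5.156 in².
F_nw = 0.6 F_EXX = 36 ksi.
φR_n = 0.75 × 36 × 5.156 = 139.2 kip.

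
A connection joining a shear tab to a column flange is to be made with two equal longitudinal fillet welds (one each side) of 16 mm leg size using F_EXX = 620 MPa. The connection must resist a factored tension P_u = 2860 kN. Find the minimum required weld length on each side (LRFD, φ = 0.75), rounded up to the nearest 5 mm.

Throat t_e = 0.707 × 16 = 11.31 mm.
φr_n = 0.75 × 0.6 × 620 × 11.31 × 10⁻³ = 3.156 kN/mm.
L_req = P_u / φr_n = 2860 / 3.156 = 906.2 mm total.
Per side: 906.2 / 2 = 453.1 mm.
Round up → use L = 455 mm on each side.

L = 455 mm on each side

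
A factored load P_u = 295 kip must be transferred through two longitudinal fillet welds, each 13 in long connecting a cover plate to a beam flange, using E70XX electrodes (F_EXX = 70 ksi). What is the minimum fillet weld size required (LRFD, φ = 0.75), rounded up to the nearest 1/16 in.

w = 9/16 in

Total weld length L = 26 in.
Required throat t_e = P_u / (φ × 0.6 F_EXX × L) = 295 / (0.75 × 0.6 × 70 × 26) = 0.3602 in.
Required leg w = t_e / 0.707 = 0.5095 in → use 9/16 in.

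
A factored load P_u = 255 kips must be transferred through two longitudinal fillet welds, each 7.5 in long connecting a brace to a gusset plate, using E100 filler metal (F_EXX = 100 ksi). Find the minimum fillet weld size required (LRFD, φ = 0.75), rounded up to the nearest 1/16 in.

Total weld length L = 15 in.
Required throat t_e = P_u / (φ × 0.6 F_EXX × L) = 255 / (0.75 × 0.6 × 100 × 15) = 0.3778 in.
Required leg w = t_e / 0.707 = 0.5343 in → use 9/16 in.

w = 9/16 in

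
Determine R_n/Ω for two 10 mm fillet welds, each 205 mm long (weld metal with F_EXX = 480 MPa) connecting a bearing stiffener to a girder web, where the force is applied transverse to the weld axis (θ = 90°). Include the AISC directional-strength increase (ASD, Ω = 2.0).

t_e = 0.707 × 10 = 7.07 mm; A_we = 7.07 × 410 = 2899 mm².
Directional factor: 1.0 + 0.5 sin^1.5(90°) = 1.5.
F_nw = 0.6 × 480 × 1.5 = 432 MPa.
R_n/Ω = (432 × 2899) / 2.0 × 10⁻³ = 626.1 kN.

R_n/Ω ≈ 626 kN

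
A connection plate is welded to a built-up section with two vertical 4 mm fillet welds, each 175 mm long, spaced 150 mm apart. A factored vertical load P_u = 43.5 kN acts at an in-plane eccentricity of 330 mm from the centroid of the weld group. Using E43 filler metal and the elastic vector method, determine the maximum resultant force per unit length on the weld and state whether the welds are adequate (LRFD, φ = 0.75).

E43XX → F_EXX = 430 MPa.
Total weld length L_w = 350 mm. Treat welds as unit-width lines.
Polar moment about centroid: J = 2[d³/12 + d(b/2)²] = 2[175³/12 + 175×75²] = 2862000 mm³.
Direct shear f_v = P/L_w = 43.5×10³ / 350 = 124.3 N/mm (vertical).
Torsion M = P·e = 43.5×10³ × 330 = 14355000 N·mm.
Critical point at (x, y) = (75, 87.5) from centroid. f_tx = M·y/J = 438.9 N/mm; f_ty = M·x/J = 376.2 N/mm.
Resultant f_max = √[f_tx² + (f_v + f_ty)²] = √[438.9² + (124.3 + 376.2)²] = 665.6 N/mm.
Capacity per unit length: φr_n = 0.75 × 0.6 × 430 × (0.707 × 4) = 547.2 N/mm.
665.6 > 547.2 → NOT adequate.

f_max ≈ 666 N/mm; NOT adequate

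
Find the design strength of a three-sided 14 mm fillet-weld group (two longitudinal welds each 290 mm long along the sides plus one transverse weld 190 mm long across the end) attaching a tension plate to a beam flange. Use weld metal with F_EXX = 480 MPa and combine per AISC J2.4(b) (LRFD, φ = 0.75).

φR_n ≈ 1660 kN

t_e = 0.707 × 14 = 9.898 mm.
R_nwl = 0.6 × 480 × 9.898 × 580 × 10⁻³ = 1653 kN (longitudinal, 2 welds).
R_nwt = 0.6 × 480 × 9.898 × 190 × 10⁻³ = 541.6 kN (transverse, base value).
(i) R_nwl + R_nwt = 2195 kN; (ii) 0.85 R_nwl + 1.5 R_nwt = 2218 kN.
R_n = max = 2218 kN [governs: (ii)]; φR_n = 1663 kN.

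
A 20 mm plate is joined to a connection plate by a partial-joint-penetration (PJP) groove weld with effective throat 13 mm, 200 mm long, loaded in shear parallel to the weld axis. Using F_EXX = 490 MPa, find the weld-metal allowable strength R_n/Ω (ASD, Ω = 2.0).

R_n/Ω ≈ 382 kN

Effective throat (given) t_e = 13 mm.
A_we = 13 × 200 = 2600 mm².
F_nw = 0.6 F_EXX = 294 MPa.
R_n/Ω = (294 × 2600) / 2.0 × 10⁻³ = 382.2 kN.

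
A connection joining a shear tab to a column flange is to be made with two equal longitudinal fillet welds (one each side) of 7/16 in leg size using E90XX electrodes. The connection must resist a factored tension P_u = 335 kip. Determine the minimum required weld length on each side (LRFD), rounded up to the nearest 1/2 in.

L = 13.5 in on each side

E90XX → F_EXX = 90 ksi.
Throat t_e = 0.707 × 0.4375 = 0.3093 in.
φr_n = 0.75 × 0.6 × 90 × 0.3093 = 12.53 kip/in.
L_req = P_u / φr_n = 335 / 12.53 = 26.74 in total.
Per side: 26.74 / 2 = 13.37 in.
Round up → use L = 13.5 in on each side.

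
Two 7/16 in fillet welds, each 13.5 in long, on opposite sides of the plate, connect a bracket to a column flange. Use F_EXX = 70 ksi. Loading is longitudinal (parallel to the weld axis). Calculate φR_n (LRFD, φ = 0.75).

Effective throat t_e = 0.707 × 0.4375 = 0.3093 in.
Total length L = 27 in; A_we = 0.3093 × 27 = 8.351 in².
F_nw = 0.6 F_EXX = 0.6 × 70 = 42 ksi.
φR_n = 0.75 × 42 × 8.351 = 263.1 kips.

φR_n ≈ 263 kips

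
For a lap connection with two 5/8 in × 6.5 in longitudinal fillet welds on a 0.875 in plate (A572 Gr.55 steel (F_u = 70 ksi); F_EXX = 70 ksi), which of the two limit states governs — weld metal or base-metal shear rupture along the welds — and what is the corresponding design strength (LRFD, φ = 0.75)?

t_e = 0.707 × 0.625 = 0.4419 in; L = 13 in.
Weld metal: φR_n = 0.75 × 0.6 × 70 × 0.4419 × 13 = 180.9 kips.
Base metal (shear rupture): φR_n = 0.75 × 0.6 × 70 × 0.875 × 13 = 358.3 kips.
Governing: weld metal.

φR_n ≈ 181 kips (weld metal governs)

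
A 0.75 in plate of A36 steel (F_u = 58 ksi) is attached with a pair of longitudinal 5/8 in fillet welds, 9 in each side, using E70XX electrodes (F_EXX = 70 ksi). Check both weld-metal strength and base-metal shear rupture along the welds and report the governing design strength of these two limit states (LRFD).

t_e = 0.707 × 0.625 = 0.4419 in; L = 18 in.
Weld metal: φR_n = 0.75 × 0.6 × 70 × 0.4419 × 18 = 250.5 kips.
Base metal (shear rupture): φR_n = 0.75 × 0.6 × 58 × 0.75 × 18 = 352.3 kips.
Governing: weld metal.

φR_n ≈ 251 kips (weld metal governs)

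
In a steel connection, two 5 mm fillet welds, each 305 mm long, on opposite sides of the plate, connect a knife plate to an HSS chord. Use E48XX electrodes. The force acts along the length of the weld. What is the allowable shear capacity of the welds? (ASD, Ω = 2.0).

E48XX → F_EXX = 480 MPa.
Effective throat t_e = 0.707 × 5 = 3.535 mm.
Total length L = 610 mm; A_we = 3.535 × 610 = 2156 mm².
F_nw = 0.6 F_EXX = 0.6 × 480 = 288 MPa.
R_n = 288 × 2156 × 10⁻³ = 621 kN; R_n/Ω = 621/2.0 = 310.5 kN.

R_n/Ω ≈ 311 kN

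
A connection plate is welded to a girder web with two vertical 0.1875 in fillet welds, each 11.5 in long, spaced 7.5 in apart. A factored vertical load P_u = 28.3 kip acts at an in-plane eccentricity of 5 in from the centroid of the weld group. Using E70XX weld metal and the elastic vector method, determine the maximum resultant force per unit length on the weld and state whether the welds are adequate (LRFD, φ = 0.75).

E70XX → F_EXX = 70 ksi.
Total weld length L_w = 23 in. Treat welds as unit-width lines.
Polar moment about centroid: J = 2[d³/12 + d(b/2)²] = 2[11.5³/12 + 11.5×3.75²] = 576.9 in³.
Direct shear f_v = P/L_w = 28.3 / 23 = 1.23 kip/in (vertical).
Torsion M = P·e = 28.3 × 5 = 141.5 kip·in.
Critical point at (x, y) = (3.75, 5.75) from centroid. f_tx = M·y/J = 1.41 kip/in; f_ty = M·x/J = 0.9198 kip/in.
Resultant f_max = √[f_tx² + (f_v + f_ty)²] = √[1.41² + (1.23 + 0.9198)²] = 2.571 kip/in.
Capacity per unit length: φr_n = 0.75 × 0.6 × 70 × (0.707 × 0.1875) = 4.176 kip/in.
2.571 ≤ 4.176 → adequate.

f_max ≈ 2.57 kip/in; adequate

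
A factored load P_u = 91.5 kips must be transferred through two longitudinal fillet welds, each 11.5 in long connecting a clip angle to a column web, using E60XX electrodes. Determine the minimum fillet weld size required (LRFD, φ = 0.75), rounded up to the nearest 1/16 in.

w = 1/4 in

E60XX → F_EXX = 60 ksi.
Total weld length L = 23 in.
Required throat t_e = P_u / (φ × 0.6 F_EXX × L) = 91.5 / (0.75 × 0.6 × 60 × 23) = 0.1473 in.
Required leg w = t_e / 0.707 = 0.2084 in → use 1/4 in.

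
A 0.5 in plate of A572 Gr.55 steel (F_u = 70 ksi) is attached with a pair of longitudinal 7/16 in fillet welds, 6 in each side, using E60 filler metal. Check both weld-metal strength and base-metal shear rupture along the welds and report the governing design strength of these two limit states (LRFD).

E60XX → F_EXX = 60 ksi.
t_e = 0.707 × 0.4375 = 0.3093 in; L = 12 in.
Weld metal: φR_n = 0.75 × 0.6 × 60 × 0.3093 × 12 = 100.2 kip.
Base metal (shear rupture): φR_n = 0.75 × 0.6 × 70 × 0.5 × 12 = 189 kip.
Governing: weld metal.

φR_n ≈ 100 kip (weld metal governs)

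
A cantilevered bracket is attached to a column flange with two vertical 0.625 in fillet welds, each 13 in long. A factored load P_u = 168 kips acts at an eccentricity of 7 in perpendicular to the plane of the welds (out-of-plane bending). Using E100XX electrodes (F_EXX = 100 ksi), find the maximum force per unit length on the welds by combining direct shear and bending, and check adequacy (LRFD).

L_w = 2 × 13 = 26 in; section modulus (unit throat) S = 2 × L²/6 = 56.33 in².
Direct shear f_v = P/L_w = 168/26 = 6.462 kip/in.
Moment M = P × e = 168 × 7 = 1176 kip·in; bending f_b = M/S = 20.88 kip/in.
f_max = √(f_v² + f_b²) = √(6.462² + 20.88²) = 21.85 kip/in.
φr_n = 0.75 × 0.6 × 100 × (0.707 × 0.625) = 19.88 kip/in → NOT adequate.

f_max ≈ 21.9 kip/in; NOT adequate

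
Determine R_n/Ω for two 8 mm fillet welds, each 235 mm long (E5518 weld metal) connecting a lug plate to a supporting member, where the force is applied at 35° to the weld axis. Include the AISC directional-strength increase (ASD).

R_n/Ω ≈ 534 kN

E55XX → F_EXX = 550 MPa.
t_e = 0.707 × 8 = 5.656 mm; A_we = 5.656 × 470 = 2658 mm².
Directional factor: 1.0 + 0.5 sin^1.5(35°) = 1.217.
F_nw = 0.6 × 550 × 1.217 = 401.7 MPa.
R_n/Ω = (401.7 × 2658) / 2.0 × 10⁻³ = 533.9 kN.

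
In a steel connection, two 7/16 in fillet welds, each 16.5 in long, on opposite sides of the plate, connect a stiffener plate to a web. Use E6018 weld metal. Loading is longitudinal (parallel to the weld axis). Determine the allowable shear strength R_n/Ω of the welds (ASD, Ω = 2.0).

R_n/Ω ≈ 184 kip

E60XX → F_EXX = 60 ksi.
Effective throat t_e = 0.707 × 0.4375 = 0.3093 in.
Total length L = 33 in; A_we = 0.3093 × 33 = 10.21 in².
F_nw = 0.6 F_EXX = 0.6 × 60 = 36 ksi.
R_n = 36 × 10.21 = 367.5 kip; R_n/Ω = 367.5/2.0 = 183.7 kip.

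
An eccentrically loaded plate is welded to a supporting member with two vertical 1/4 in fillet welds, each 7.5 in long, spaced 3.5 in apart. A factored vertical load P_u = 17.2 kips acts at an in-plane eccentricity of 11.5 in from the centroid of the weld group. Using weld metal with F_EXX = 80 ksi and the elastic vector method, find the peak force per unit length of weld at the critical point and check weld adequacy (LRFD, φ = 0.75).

Total weld length L_w = 15 in. Treat welds as unit-width lines.
Polar moment about centroid: J = 2[d³/12 + d(b/2)²] = 2[7.5³/12 + 7.5×1.75²] = 116.2 in³.
Direct shear f_v = P/L_w = 17.2 / 15 = 1.147 kip/in (vertical).
Torsion M = P·e = 17.2 × 11.5 = 197.8 kip·in.
Critical point at (x, y) = (1.75, 3.75) from centroid. f_tx = M·y/J = 6.381 kip/in; f_ty = M·x/J = 2.978 kip/in.
Resultant f_max = √[f_tx² + (f_v + f_ty)²] = √[6.381² + (1.147 + 2.978)²] = 7.598 kip/in.
Capacity per unit length: φr_n = 0.75 × 0.6 × 80 × (0.707 × 0.25) = 6.363 kip/in.
7.598 > 6.363 → NOT adequate.

f_max ≈ 7.6 kip/in; NOT adequate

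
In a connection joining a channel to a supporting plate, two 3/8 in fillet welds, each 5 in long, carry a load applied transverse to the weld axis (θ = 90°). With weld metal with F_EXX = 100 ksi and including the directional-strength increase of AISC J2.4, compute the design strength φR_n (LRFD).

t_e = 0.707 × 0.375 = 0.2651 in; A_we = 0.2651 × 10 = 2.651 in².
Directional factor: 1.0 + 0.5 sin^1.5(90°) = 1.5.
F_nw = 0.6 × 100 × 1.5 = 90 ksi.
φR_n = 0.75 × 90 × 2.651 = 179 kip.

φR_n ≈ 179 kip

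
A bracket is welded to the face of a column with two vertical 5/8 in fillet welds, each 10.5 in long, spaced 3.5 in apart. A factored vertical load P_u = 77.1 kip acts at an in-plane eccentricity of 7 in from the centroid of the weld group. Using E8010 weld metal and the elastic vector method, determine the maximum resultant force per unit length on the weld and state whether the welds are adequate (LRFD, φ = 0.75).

E80XX → F_EXX = 80 ksi.
Total weld length L_w = 21 in. Treat welds as unit-width lines.
Polar moment about centroid: J = 2[d³/12 + d(b/2)²] = 2[10.5³/12 + 10.5×1.75²] = 257.2 in³.
Direct shear f_v = P/L_w = 77.1 / 21 = 3.671 kip/in (vertical).
Torsion M = P·e = 77.1 × 7 = 539.7 kip·in.
Critical point at (x, y) = (1.75, 5.25) from centroid. f_tx = M·y/J = 11.01 kip/in; f_ty = M·x/J = 3.671 kip/in.
Resultant f_max = √[f_tx² + (f_v + f_ty)²] = √[11.01² + (3.671 + 3.671)²] = 13.24 kip/in.
Capacity per unit length: φr_n = 0.75 × 0.6 × 80 × (0.707 × 0.625) = 15.91 kip/in.
13.24 ≤ 15.91 → adequate.

f_max ≈ 13.2 kip/in; adequate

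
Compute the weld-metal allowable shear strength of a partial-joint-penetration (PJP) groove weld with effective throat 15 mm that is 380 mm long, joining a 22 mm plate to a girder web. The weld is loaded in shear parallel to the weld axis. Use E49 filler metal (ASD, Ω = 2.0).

R_n/Ω ≈ 838 kN

E49XX → F_EXX = 490 MPa.
Effective throat (given) t_e = 15 mm.
A_we = 15 × 380 = 5700 mm².
F_nw = 0.6 F_EXX = 294 MPa.
R_n/Ω = (294 × 5700) / 2.0 × 10⁻³ = 837.9 kN.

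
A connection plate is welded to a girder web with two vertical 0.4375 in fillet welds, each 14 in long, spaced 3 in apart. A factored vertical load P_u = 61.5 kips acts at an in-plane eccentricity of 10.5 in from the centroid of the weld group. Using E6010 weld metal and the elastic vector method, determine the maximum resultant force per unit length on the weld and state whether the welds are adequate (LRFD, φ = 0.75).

f_max ≈ 9.59 kip/in; NOT adequate

E60XX → F_EXX = 60 ksi.
Total weld length L_w = 28 in. Treat welds as unit-width lines.
Polar moment about centroid: J = 2[d³/12 + d(b/2)²] = 2[14³/12 + 14×1.5²] = 520.3 in³.
Direct shear f_v = P/L_w = 61.5 / 28 = 2.196 kip/in (vertical).
Torsion M = P·e = 61.5 × 10.5 = 645.75 kip·in.
Critical point at (x, y) = (1.5, 7) from centroid. f_tx = M·y/J = 8.687 kip/in; f_ty = M·x/J = 1.862 kip/in.
Resultant f_max = √[f_tx² + (f_v + f_ty)²] = √[8.687² + (2.196 + 1.862)²] = 9.588 kip/in.
Capacity per unit length: φr_n = 0.75 × 0.6 × 60 × (0.707 × 0.4375) = 8.351 kip/in.
9.588 > 8.351 → NOT adequate.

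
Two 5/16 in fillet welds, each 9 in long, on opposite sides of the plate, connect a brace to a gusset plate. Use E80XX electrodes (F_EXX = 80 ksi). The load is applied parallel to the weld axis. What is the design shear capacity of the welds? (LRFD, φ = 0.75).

φR_n ≈ 143 kip

Effective throat t_e = 0.707 × 0.3125 = 0.2209 in.
Total length L = 18 in; A_we = 0.2209 × 18 = 3.977 in².
F_nw = 0.6 F_EXX = 0.6 × 80 = 48 ksi.
φR_n = 0.75 × 48 × 3.977 = 143.2 kip.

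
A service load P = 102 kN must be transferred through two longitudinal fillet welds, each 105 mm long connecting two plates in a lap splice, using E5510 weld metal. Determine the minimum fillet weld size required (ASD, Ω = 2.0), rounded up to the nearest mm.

E55XX → F_EXX = 550 MPa.
Total weld length L = 210 mm.
Required throat t_e = P × Ω / (0.6 F_EXX × L) = 102 × 2.0 / (0.6 × 550 × 210 × 10⁻³) = 2.944 mm.
Required leg w = t_e / 0.707 = 4.164 mm → use 5 mm.

w = 5 mm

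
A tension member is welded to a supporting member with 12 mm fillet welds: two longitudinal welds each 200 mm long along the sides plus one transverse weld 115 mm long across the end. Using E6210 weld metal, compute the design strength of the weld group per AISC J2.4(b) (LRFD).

E62XX → F_EXX = 620 MPa.
t_e = 0.707 × 12 = 8.484 mm.
R_nwl = 0.6 × 620 × 8.484 × 400 × 10⁻³ = 1262 kN (longitudinal, 2 welds).
R_nwt = 0.6 × 620 × 8.484 × 115 × 10⁻³ = 362.9 kN (transverse, base value).
(i) R_nwl + R_nwt = 1625 kN; (ii) 0.85 R_nwl + 1.5 R_nwt = 1617 kN.
R_n = max = 1625 kN [governs: (i)]; φR_n = 1219 kN.

φR_n ≈ 1220 kN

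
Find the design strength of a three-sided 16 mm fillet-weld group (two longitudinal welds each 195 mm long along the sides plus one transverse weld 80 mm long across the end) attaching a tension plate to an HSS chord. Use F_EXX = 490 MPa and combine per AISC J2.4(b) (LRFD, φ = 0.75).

φR_n ≈ 1170 kN

t_e = 0.707 × 16 = 11.31 mm.
R_nwl = 0.6 × 490 × 11.31 × 390 × 10⁻³ = 1297 kN (longitudinal, 2 welds).
R_nwt = 0.6 × 490 × 11.31 × 80 × 10⁻³ = 266.1 kN (transverse, base value).
(i) R_nwl + R_nwt = 1563 kN; (ii) 0.85 R_nwl + 1.5 R_nwt = 1502 kN.
R_n = max = 1563 kN [governs: (i)]; φR_n = 1172 kN.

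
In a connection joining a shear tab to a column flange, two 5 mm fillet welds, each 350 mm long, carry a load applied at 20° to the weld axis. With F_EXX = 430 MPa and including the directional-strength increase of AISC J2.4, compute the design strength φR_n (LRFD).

t_e = 0.707 × 5 = 3.535 mm; A_we = 3.535 × 700 = 2474 mm².
Directional factor: 1.0 + 0.5 sin^1.5(20°) = 1.1.
F_nw = 0.6 × 430 × 1.1 = 283.8 MPa.
φR_n = 0.75 × 283.8 × 2474 × 10⁻³ = 526.7 kN.

φR_n ≈ 527 kN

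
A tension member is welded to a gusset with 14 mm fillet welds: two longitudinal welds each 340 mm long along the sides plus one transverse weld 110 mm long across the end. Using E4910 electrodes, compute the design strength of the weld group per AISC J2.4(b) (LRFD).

φR_n ≈ 1720 kN

E49XX → F_EXX = 490 MPa.
t_e = 0.707 × 14 = 9.898 mm.
R_nwl = 0.6 × 490 × 9.898 × 680 × 10⁻³ = 1979 kN (longitudinal, 2 welds).
R_nwt = 0.6 × 490 × 9.898 × 110 × 10⁻³ = 320.1 kN (transverse, base value).
(i) R_nwl + R_nwt = 2299 kN; (ii) 0.85 R_nwl + 1.5 R_nwt = 2162 kN.
R_n = max = 2299 kN [governs: (i)]; φR_n = 1724 kN.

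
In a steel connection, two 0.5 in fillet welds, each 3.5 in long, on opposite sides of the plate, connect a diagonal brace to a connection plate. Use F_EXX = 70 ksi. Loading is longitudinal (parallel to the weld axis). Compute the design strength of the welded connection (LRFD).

φR_n ≈ 77.9 kips

Effective throat t_e = 0.707 × 0.5 = 0.3535 in.
Total length L = 7 in; A_we = 0.3535 × 7 = 2.474 in².
F_nw = 0.6 F_EXX = 0.6 × 70 = 42 ksi.
φR_n = 0.75 × 42 × 2.474 = 77.95 kips.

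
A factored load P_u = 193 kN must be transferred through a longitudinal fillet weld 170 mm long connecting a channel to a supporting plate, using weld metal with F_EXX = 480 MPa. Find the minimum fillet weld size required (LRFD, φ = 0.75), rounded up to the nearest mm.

Total weld length L = 170 mm.
Required throat t_e = P_u / (φ × 0.6 F_EXX × L) = 193 / (0.75 × 0.6 × 480 × 170 × 10⁻³) = 5.256 mm.
Required leg w = t_e / 0.707 = 7.434 mm → use 8 mm.

w = 8 mm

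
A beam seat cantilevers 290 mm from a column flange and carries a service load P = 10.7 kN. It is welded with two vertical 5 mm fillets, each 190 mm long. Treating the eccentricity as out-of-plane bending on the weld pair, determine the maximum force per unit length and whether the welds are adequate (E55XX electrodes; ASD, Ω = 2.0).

f_max ≈ 259 N/mm; adequate

E55XX → F_EXX = 550 MPa.
L_w = 2 × 190 = 380 mm; section modulus (unit throat) S = 2 × L²/6 = 12030 mm².
Direct shear f_v = P/L_w = 10.7×10³/380 = 28.16 N/mm.
Moment M = P × e = 10.7×10³ × 290 = 3103000 N·mm; bending f_b = M/S = 257.9 N/mm.
f_max = √(f_v² + f_b²) = √(28.16² + 257.9²) = 259.4 N/mm.
r_n/Ω = (1/2.0) × 0.6 × 550 × (0.707 × 5) = 583.3 N/mm → adequate.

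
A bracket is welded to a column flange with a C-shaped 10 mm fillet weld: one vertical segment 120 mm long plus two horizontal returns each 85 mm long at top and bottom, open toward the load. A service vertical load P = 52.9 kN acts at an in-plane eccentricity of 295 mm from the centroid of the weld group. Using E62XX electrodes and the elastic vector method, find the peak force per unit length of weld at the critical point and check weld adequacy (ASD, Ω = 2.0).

f_max ≈ 1480 N/mm; NOT adequate

E62XX → F_EXX = 620 MPa.
Total weld length L_w = 290 mm. Treat welds as unit-width lines.
Centroid: x̄ = 2×85×42.5 / 290 = 24.91 mm from the vertical weld.
Polar moment about centroid: J = I_x + I_y = [120³/12 + 2×85×60²] + [120×24.91² + 2(85³/12 + 85×17.59²)] = 985400 mm³.
Direct shear f_v = P/L_w = 52.9×10³ / 290 = 182.4 N/mm (vertical).
Torsion M = P·e = 52.9×10³ × 295 = 15606000 N·mm.
Critical point at (x, y) = (60.09, 60) from centroid. f_tx = M·y/J = 950.2 N/mm; f_ty = M·x/J = 951.6 N/mm.
Resultant f_max = √[f_tx² + (f_v + f_ty)²] = √[950.2² + (182.4 + 951.6)²] = 1479 N/mm.
Capacity per unit length: r_n/Ω = (1/2.0) × 0.6 × 620 × (0.707 × 10) = 1315 N/mm.
1479 > 1315 → NOT adequate.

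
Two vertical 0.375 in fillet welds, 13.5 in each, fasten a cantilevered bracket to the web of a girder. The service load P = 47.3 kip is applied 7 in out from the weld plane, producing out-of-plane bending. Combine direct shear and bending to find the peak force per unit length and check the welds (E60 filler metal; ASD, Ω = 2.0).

E60XX → F_EXX = 60 ksi.
L_w = 2 × 13.5 = 27 in; section modulus (unit throat) S = 2 × L²/6 = 60.75 in².
Direct shear f_v = P/L_w = 47.3/27 = 1.752 kip/in.
Moment M = P × e = 47.3 × 7 = 331.1 kip·in; bending f_b = M/S = 5.45 kip/in.
f_max = √(f_v² + f_b²) = √(1.752² + 5.45²) = 5.725 kip/in.
r_n/Ω = (1/2.0) × 0.6 × 60 × (0.707 × 0.375) = 4.772 kip/in → NOT adequate.

f_max ≈ 5.72 kip/in; NOT adequate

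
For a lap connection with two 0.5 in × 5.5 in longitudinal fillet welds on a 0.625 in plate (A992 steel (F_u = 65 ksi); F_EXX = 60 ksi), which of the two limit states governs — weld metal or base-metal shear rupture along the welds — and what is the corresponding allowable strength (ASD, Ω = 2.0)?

t_e = 0.707 × 0.5 = 0.3535 in; L = 11 in.
Weld metal: R_n/Ω = (1/2.0) × 0.6 × 60 × 0.3535 × 11 = 69.99 kip.
Base metal (shear rupture): R_n/Ω = (1/2.0) × 0.6 × 65 × 0.625 × 11 = 134.1 kip.
Governing: weld metal.

R_n/Ω ≈ 70 kip (weld metal governs)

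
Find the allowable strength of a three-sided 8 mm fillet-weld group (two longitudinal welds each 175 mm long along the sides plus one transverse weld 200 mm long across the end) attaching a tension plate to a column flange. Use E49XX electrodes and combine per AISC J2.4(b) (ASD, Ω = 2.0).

E49XX → F_EXX = 490 MPa.
t_e = 0.707 × 8 = 5.656 mm.
R_nwl = 0.6 × 490 × 5.656 × 350 × 10⁻³ = 582 kN (longitudinal, 2 welds).
R_nwt = 0.6 × 490 × 5.656 × 200 × 10⁻³ = 332.6 kN (transverse, base value).
(i) R_nwl + R_nwt = 914.6 kN; (ii) 0.85 R_nwl + 1.5 R_nwt = 993.6 kN.
R_n = max = 993.6 kN [governs: (ii)]; R_n/Ω = 496.8 kN.

R_n/Ω ≈ 497 kN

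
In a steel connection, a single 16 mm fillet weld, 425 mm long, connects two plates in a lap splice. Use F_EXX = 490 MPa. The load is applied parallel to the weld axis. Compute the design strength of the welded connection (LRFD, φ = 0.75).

Effective throat t_e = 0.707 × 16 = 11.31 mm.
Total length L = 425 mm; A_we = 11.31 × 425 = 4808 mm².
F_nw = 0.6 F_EXX = 0.6 × 490 = 294 MPa.
φR_n = 0.75 × 294 × 4808 × 10⁻³ = 1060 kN.

φR_n ≈ 1060 kN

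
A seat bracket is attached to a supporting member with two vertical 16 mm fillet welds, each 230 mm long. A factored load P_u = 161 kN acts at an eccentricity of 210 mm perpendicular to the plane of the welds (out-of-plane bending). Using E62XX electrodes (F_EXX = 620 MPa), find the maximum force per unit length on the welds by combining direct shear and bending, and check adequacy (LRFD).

L_w = 2 × 230 = 460 mm; section modulus (unit throat) S = 2 × L²/6 = 17630 mm².
Direct shear f_v = P/L_w = 161×10³/460 = 350 N/mm.
Moment M = P × e = 161×10³ × 210 = 33810000 N·mm; bending f_b = M/S = 1917 N/mm.
f_max = √(f_v² + f_b²) = √(350² + 1917²) = 1949 N/mm.
φr_n = 0.75 × 0.6 × 620 × (0.707 × 16) = 3156 N/mm → adequate.

f_max ≈ 1950 N/mm; adequate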